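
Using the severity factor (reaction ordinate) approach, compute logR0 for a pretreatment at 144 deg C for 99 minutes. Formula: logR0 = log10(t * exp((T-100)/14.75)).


logR0 = log10(t * exp((T - 100) / 14.75))
= log10(99 * exp((144 - 100) / 14.75))
= 3.2912

3.2912


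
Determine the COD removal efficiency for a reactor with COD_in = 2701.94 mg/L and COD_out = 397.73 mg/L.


eta = (COD_in - COD_out) / COD_in * 100
= (2701.94 - 397.73) / 2701.94 * 100
= 85.2798%

85.2798%


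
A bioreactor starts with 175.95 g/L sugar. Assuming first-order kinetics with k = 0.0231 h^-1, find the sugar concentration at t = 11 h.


S = S0 * exp(-k * t)
S = 175.95 * exp(-0.0231 * 11)
S = 136.4693 g/L

136.4693 g/L


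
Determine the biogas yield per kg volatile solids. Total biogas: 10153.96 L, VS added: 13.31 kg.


Y = V / VS
= 10153.96 / 13.31
= 762.8820 L/kg VS

762.8820 L/kg VS


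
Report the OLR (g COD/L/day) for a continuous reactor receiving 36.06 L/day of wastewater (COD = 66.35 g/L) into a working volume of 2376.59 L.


OLR = Q * S / V
= 36.06 * 66.35 / 2376.59
= 1.0067 g/L/day

1.0067 g/L/day


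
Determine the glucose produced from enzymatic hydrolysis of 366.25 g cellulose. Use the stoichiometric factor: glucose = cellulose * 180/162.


glucose = cellulose * 180/162
= 366.25 * 180/162
= 406.9444 g

406.9444 g


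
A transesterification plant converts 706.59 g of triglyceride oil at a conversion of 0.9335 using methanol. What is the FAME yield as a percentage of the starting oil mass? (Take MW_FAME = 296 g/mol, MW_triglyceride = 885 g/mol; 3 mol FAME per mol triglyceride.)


m_FAME = oil * conv * (3 * 296 / 885) = oil * conv * (888/885)
= 706.59 * 0.9335 * 888 / 885
= 661.8377 g
Y = m_FAME / oil * 100 = conv * (888/885) * 100
= 0.9335 * 888 / 885 * 100
= 93.67%

93.67%


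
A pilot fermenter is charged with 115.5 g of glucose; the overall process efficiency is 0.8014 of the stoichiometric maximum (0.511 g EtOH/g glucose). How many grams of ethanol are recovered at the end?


Actual ethanol: m = 0.511 * 115.5 * 0.8014
m = 47.2990 g

47.2990 g


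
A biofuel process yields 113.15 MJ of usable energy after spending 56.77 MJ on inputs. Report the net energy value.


NEV = E_out - E_in
= 113.15 - 56.77
= 56.3800 MJ

56.3800 MJ


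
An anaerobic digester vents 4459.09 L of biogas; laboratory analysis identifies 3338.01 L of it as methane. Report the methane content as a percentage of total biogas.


CH4% = V_CH4 / V_total * 100
= 3338.01 / 4459.09 * 100
= 74.8585%

74.8585%


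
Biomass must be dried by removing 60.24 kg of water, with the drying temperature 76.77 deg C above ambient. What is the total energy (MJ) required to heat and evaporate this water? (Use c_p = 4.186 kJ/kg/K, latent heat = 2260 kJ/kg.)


E = m_water * (4.186 * dT + 2260) / 1000
= 60.24 * (4.186 * 76.77 + 2260) / 1000
= 155.5011 MJ

155.5011 MJ


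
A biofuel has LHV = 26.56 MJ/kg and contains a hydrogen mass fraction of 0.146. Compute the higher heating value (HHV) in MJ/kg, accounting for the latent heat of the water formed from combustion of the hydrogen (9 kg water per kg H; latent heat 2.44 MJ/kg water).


HHV = LHV + H_frac * 9 * 2.44
= 26.56 + 0.146 * 9 * 2.44
= 29.7662 MJ/kg

29.7662 MJ/kg


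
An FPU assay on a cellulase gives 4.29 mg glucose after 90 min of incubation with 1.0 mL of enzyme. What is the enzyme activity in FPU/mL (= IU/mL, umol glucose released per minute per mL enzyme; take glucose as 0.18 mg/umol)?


Activity = glucose_mg / (0.18 mg/umol * V_mL * t_min)
= 4.29 / (0.18 * 1.0 * 90)
= 0.2648 FPU/mL

0.2648 FPU/mL


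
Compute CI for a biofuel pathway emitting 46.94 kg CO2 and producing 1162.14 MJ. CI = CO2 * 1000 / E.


CI = CO2 * 1000 / E
= 46.94 * 1000 / 1162.14
= 40.3910 g CO2/MJ

40.3910 g CO2/MJ


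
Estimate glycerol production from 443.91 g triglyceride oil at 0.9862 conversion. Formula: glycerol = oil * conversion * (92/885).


glycerol = oil * conv * (92/885)
= 443.91 * 0.9862 * 92 / 885
= 45.5098 g

45.5098 g


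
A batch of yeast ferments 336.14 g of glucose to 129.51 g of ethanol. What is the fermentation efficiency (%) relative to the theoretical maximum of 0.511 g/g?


Fermentation efficiency = (actual / (0.511 * glucose)) * 100
= (129.51 / (0.511 * 336.14)) * 100
= 75.3984%

75.3984%


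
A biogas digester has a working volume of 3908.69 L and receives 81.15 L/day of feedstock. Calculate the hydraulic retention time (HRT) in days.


HRT = V / Q
= 3908.69 / 81.15
= 48.1662 days

48.1662 days


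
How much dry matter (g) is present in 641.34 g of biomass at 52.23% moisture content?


Wd = Ww * (1 - MC/100)
= 641.34 * (1 - 52.23/100)
= 306.3681 g

306.3681 g


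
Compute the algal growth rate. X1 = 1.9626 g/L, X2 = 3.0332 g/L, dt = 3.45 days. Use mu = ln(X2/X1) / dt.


mu = ln(X2/X1) / dt
= ln(3.0332/1.9626) / 3.45
= 0.1262 per day

0.1262 per day


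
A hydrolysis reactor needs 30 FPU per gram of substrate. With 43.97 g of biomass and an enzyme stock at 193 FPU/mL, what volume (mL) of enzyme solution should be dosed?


V = dosage * m_sub / activity
V = 30 * 43.97 / 193
V = 6.8347 mL

6.8347 mL


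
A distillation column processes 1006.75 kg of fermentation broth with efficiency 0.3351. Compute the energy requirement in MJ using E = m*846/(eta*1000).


E = m * 846 / (eta * 1000)
= 1006.75 * 846 / (0.3351 * 1000)
= 2541.6607 MJ

2541.6607 MJ


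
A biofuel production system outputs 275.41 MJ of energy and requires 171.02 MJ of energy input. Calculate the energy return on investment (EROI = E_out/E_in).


EROI = E_out / E_in
= 275.41 / 171.02
= 1.6104

1.6104


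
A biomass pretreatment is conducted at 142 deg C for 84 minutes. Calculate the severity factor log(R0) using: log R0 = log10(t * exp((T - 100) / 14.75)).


logR0 = log10(t * exp((T - 100) / 14.75))
= log10(84 * exp((142 - 100) / 14.75))
= 3.1609

3.1609


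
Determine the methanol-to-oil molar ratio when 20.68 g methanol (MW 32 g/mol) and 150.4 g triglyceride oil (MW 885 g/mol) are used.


Molar ratio = n_MeOH / n_oil = (MeOH/32) / (oil/885) = (MeOH * 885) / (32 * oil)
= (20.68 * 885) / (32 * 150.4)
= 3.8027

3.8027


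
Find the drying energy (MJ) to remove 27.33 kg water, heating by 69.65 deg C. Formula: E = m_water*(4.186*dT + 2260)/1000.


E = m_water * (4.186 * dT + 2260) / 1000
= 27.33 * (4.186 * 69.65 + 2260) / 1000
= 69.7340 MJ

69.7340 MJ


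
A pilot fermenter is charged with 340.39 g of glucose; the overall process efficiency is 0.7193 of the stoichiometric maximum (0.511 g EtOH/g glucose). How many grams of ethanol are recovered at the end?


Actual ethanol: m = 0.511 * 340.39 * 0.7193
m = 125.1145 g

125.1145 g


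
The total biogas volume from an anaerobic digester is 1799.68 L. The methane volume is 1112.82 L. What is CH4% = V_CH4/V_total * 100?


CH4% = V_CH4 / V_total * 100
= 1112.82 / 1799.68 * 100
= 61.8343%

61.8343%


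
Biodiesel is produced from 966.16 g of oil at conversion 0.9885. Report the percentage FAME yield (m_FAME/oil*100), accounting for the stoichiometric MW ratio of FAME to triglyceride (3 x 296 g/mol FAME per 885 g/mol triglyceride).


m_FAME = oil * conv * (3 * 296 / 885) = oil * conv * (888/885)
= 966.16 * 0.9885 * 888 / 885
= 958.2866 g
Y = m_FAME / oil * 100 = conv * (888/885) * 100
= 0.9885 * 888 / 885 * 100
= 99.19%

99.19%


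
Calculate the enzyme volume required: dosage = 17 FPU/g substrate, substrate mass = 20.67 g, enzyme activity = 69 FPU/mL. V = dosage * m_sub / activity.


V = dosage * m_sub / activity
V = 17 * 20.67 / 69
V = 5.0926 mL

5.0926 mL


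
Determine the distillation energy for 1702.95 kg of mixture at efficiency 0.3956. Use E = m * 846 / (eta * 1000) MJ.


E = m * 846 / (eta * 1000)
= 1702.95 * 846 / (0.3956 * 1000)
= 3641.7990 MJ

3641.7990 MJ


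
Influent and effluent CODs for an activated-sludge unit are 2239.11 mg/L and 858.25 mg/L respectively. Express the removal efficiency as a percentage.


eta = (COD_in - COD_out) / COD_in * 100
= (2239.11 - 858.25) / 2239.11 * 100
= 61.6700%

61.6700%


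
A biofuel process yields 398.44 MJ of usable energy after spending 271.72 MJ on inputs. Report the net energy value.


NEV = E_out - E_in
= 398.44 - 271.72
= 126.7200 MJ

126.7200 MJ


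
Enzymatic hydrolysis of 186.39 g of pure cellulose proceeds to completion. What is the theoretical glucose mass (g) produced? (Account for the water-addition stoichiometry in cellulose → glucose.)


glucose = cellulose * 180/162
= 186.39 * 180/162
= 207.1000 g

207.1000 g


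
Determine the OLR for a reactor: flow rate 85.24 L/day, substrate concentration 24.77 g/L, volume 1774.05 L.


OLR = Q * S / V
= 85.24 * 24.77 / 1774.05
= 1.1902 g/L/day

1.1902 g/L/day


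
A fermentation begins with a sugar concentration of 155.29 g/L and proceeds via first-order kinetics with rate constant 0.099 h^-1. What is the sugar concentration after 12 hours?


S = S0 * exp(-k * t)
S = 155.29 * exp(-0.099 * 12)
S = 47.3371 g/L

47.3371 g/L


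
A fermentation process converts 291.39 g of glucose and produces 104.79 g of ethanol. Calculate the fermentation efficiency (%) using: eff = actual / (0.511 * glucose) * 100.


Fermentation efficiency = (actual / (0.511 * glucose)) * 100
= (104.79 / (0.511 * 291.39)) * 100
= 70.3760%

70.3760%


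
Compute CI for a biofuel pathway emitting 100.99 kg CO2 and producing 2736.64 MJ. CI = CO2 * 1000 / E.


CI = CO2 * 1000 / E
= 100.99 * 1000 / 2736.64
= 36.9029 g CO2/MJ

36.9029 g CO2/MJ


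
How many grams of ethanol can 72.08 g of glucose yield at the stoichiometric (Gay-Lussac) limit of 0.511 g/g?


Theoretical ethanol yield: m_EtOH = 0.511 * m_glucose
m_EtOH = 0.511 * 72.08 = 36.8329 g

36.8329 g


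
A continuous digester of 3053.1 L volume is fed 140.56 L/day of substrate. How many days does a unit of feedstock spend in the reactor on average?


HRT = V / Q
= 3053.1 / 140.56
= 21.7210 days

21.7210 days


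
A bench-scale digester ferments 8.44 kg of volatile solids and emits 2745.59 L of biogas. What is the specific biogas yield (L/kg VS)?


Y = V / VS
= 2745.59 / 8.44
= 325.3069 L/kg VS

325.3069 L/kg VS


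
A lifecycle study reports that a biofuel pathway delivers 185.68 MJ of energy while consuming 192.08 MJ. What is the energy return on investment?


EROI = E_out / E_in
= 185.68 / 192.08
= 0.9667

0.9667


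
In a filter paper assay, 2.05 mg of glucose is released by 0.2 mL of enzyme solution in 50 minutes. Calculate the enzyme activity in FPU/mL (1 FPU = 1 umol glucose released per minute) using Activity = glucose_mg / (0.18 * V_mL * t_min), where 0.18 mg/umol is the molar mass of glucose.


Activity = glucose_mg / (0.18 mg/umol * V_mL * t_min)
= 2.05 / (0.18 * 0.2 * 50)
= 1.1389 FPU/mL

1.1389 FPU/mL


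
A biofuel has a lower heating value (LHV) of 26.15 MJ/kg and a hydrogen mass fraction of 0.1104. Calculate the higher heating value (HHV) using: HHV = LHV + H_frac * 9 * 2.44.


HHV = LHV + H_frac * 9 * 2.44
= 26.15 + 0.1104 * 9 * 2.44
= 28.5744 MJ/kg

28.5744 MJ/kg


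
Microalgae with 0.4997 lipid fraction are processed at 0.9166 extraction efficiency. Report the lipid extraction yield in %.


Y = lipid_content * extraction_eff * 100
= 0.4997 * 0.9166 * 100
= 45.8025%

45.8025%


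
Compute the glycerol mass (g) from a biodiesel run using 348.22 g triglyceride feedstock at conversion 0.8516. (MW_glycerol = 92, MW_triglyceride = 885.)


glycerol = oil * conv * (92/885)
= 348.22 * 0.8516 * 92 / 885
= 30.8272 g

30.8272 g


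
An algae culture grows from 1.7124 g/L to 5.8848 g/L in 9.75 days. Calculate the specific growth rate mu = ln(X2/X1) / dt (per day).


mu = ln(X2/X1) / dt
= ln(5.8848/1.7124) / 9.75
= 0.1266 per day

0.1266 per day


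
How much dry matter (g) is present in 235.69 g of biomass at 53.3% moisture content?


Wd = Ww * (1 - MC/100)
= 235.69 * (1 - 53.3/100)
= 110.0672 g

110.0672 g


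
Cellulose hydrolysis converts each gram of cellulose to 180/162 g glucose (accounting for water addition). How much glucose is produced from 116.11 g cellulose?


glucose = cellulose * 180/162
= 116.11 * 180/162
= 129.0111 g

129.0111 g


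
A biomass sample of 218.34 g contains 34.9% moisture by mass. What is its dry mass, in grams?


Wd = Ww * (1 - MC/100)
= 218.34 * (1 - 34.9/100)
= 142.1393 g

142.1393 g


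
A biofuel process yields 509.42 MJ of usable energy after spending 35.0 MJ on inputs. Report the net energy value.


NEV = E_out - E_in
= 509.42 - 35.0
= 474.4200 MJ

474.4200 MJ


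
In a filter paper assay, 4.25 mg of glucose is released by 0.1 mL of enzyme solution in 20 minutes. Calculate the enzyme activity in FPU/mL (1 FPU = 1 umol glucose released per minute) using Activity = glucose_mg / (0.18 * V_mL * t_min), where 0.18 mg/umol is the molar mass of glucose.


Activity = glucose_mg / (0.18 mg/umol * V_mL * t_min)
= 4.25 / (0.18 * 0.1 * 20)
= 11.8056 FPU/mL

11.8056 FPU/mL


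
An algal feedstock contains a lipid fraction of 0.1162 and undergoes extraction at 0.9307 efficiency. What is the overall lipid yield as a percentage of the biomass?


Y = lipid_content * extraction_eff * 100
= 0.1162 * 0.9307 * 100
= 10.8147%

10.8147%


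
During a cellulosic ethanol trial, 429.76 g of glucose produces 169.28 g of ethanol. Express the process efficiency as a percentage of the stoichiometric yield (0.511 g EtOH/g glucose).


Fermentation efficiency = (actual / (0.511 * glucose)) * 100
= (169.28 / (0.511 * 429.76)) * 100
= 77.0830%

77.0830%


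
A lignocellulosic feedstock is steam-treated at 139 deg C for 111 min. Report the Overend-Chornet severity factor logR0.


logR0 = log10(t * exp((T - 100) / 14.75))
= log10(111 * exp((139 - 100) / 14.75))
= 3.1936

3.1936


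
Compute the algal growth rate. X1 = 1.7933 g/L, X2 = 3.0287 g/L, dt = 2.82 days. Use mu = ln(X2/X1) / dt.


mu = ln(X2/X1) / dt
= ln(3.0287/1.7933) / 2.82
= 0.1858 per day

0.1858 per day


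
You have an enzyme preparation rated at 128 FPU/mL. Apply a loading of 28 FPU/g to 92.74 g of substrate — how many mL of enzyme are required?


V = dosage * m_sub / activity
V = 28 * 92.74 / 128
V = 20.2869 mL

20.2869 mL


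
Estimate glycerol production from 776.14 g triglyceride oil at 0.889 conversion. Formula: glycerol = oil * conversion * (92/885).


glycerol = oil * conv * (92/885)
= 776.14 * 0.889 * 92 / 885
= 71.7276 g

71.7276 g


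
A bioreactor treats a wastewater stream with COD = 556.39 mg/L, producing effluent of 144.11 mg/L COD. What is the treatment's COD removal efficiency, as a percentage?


eta = (COD_in - COD_out) / COD_in * 100
= (556.39 - 144.11) / 556.39 * 100
= 74.0991%

74.0991%


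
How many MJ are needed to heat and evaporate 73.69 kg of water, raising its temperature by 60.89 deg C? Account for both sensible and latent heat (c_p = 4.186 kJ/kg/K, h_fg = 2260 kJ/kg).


E = m_water * (4.186 * dT + 2260) / 1000
= 73.69 * (4.186 * 60.89 + 2260) / 1000
= 185.3219 MJ

185.3219 MJ


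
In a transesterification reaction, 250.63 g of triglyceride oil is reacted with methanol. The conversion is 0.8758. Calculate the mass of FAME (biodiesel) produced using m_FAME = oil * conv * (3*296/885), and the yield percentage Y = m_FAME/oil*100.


m_FAME = oil * conv * (3 * 296 / 885) = oil * conv * (888/885)
= 250.63 * 0.8758 * 888 / 885
= 220.2458 g
Y = m_FAME / oil * 100 = conv * (888/885) * 100
= 0.8758 * 888 / 885 * 100
= 87.88%

220.2458 g FAME; Y = 87.88%


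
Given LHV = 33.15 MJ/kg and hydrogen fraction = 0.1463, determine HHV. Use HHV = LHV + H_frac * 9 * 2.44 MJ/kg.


HHV = LHV + H_frac * 9 * 2.44
= 33.15 + 0.1463 * 9 * 2.44
= 36.3627 MJ/kg

36.3627 MJ/kg


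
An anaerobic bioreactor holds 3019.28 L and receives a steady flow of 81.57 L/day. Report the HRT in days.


HRT = V / Q
= 3019.28 / 81.57
= 37.0146 days

37.0146 days


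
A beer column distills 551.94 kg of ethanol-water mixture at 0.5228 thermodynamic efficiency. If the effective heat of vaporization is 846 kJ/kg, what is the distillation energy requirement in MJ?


E = m * 846 / (eta * 1000)
= 551.94 * 846 / (0.5228 * 1000)
= 893.1546 MJ

893.1546 MJ


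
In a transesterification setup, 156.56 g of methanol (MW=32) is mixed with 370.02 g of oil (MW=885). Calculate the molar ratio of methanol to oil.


Molar ratio = n_MeOH / n_oil = (MeOH/32) / (oil/885) = (MeOH * 885) / (32 * oil)
= (156.56 * 885) / (32 * 370.02)
= 11.7017

11.7017


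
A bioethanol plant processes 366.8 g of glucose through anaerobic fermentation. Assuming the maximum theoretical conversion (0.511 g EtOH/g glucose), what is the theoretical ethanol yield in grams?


Theoretical ethanol yield: m_EtOH = 0.511 * m_glucose
m_EtOH = 0.511 * 366.8 = 187.4348 g

187.4348 g


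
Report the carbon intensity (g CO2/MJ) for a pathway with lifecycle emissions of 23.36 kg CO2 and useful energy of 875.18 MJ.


CI = CO2 * 1000 / E
= 23.36 * 1000 / 875.18
= 26.6917 g CO2/MJ

26.6917 g CO2/MJ


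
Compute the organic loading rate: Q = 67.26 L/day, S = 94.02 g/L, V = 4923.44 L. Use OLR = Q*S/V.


OLR = Q * S / V
= 67.26 * 94.02 / 4923.44
= 1.2844 g/L/day

1.2844 g/L/day


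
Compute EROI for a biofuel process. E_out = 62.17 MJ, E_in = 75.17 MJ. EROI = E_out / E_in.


EROI = E_out / E_in
= 62.17 / 75.17
= 0.8271

0.8271


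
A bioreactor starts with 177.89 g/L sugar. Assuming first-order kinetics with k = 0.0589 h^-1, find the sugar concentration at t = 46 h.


S = S0 * exp(-k * t)
S = 177.89 * exp(-0.0589 * 46)
S = 11.8433 g/L

11.8433 g/L


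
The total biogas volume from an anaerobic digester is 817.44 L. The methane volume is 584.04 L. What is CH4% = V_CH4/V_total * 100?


CH4% = V_CH4 / V_total * 100
= 584.04 / 817.44 * 100
= 71.4474%

71.4474%


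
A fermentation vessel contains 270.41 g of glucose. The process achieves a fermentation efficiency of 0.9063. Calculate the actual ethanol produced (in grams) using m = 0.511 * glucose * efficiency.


Actual ethanol: m = 0.511 * 270.41 * 0.9063
m = 125.2321 g

125.2321 g


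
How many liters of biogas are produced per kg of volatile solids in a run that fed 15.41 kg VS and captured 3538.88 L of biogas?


Y = V / VS
= 3538.88 / 15.41
= 229.6483 L/kg VS

229.6483 L/kg VS


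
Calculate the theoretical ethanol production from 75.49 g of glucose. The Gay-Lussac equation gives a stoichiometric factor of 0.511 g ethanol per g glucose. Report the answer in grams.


Theoretical ethanol yield: m_EtOH = 0.511 * m_glucose
m_EtOH = 0.511 * 75.49 = 38.5754 g

38.5754 g


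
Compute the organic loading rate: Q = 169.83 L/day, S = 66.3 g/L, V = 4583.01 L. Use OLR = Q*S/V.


OLR = Q * S / V
= 169.83 * 66.3 / 4583.01
= 2.4568 g/L/day

2.4568 g/L/day


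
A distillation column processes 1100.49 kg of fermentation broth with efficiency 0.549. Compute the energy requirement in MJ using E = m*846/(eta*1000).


E = m * 846 / (eta * 1000)
= 1100.49 * 846 / (0.549 * 1000)
= 1695.8370 MJ

1695.8370 MJ


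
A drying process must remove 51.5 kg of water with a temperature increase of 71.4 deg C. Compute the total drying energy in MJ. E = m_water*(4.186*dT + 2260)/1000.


E = m_water * (4.186 * dT + 2260) / 1000
= 51.5 * (4.186 * 71.4 + 2260) / 1000
= 131.7823 MJ

131.7823 MJ


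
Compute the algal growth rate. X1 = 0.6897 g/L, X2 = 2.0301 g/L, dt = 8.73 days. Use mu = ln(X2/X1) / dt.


mu = ln(X2/X1) / dt
= ln(2.0301/0.6897) / 8.73
= 0.1237 per day

0.1237 per day


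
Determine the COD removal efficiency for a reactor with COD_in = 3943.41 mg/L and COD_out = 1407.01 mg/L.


eta = (COD_in - COD_out) / COD_in * 100
= (3943.41 - 1407.01) / 3943.41 * 100
= 64.3200%

64.3200%


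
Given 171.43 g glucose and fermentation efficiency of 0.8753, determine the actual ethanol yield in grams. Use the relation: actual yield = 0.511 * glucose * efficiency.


Actual ethanol: m = 0.511 * 171.43 * 0.8753
m = 76.6769 g

76.6769 g


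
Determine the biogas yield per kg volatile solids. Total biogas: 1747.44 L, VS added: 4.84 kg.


Y = V / VS
= 1747.44 / 4.84
= 361.0413 L/kg VS

361.0413 L/kg VS


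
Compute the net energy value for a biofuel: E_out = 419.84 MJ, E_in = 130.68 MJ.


NEV = E_out - E_in
= 419.84 - 130.68
= 289.1600 MJ

289.1600 MJ


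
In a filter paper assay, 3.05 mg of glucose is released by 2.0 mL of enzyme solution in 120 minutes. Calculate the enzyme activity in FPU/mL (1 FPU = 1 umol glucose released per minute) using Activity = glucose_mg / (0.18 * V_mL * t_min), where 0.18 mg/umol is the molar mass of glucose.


Activity = glucose_mg / (0.18 mg/umol * V_mL * t_min)
= 3.05 / (0.18 * 2.0 * 120)
= 0.0706 FPU/mL

0.0706 FPU/mL


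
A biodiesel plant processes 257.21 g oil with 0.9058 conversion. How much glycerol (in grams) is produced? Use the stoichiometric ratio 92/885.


glycerol = oil * conv * (92/885)
= 257.21 * 0.9058 * 92 / 885
= 24.2195 g

24.2195 g


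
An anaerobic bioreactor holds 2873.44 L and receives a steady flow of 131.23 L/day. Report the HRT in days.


HRT = V / Q
= 2873.44 / 131.23
= 21.8962 days

21.8962 days


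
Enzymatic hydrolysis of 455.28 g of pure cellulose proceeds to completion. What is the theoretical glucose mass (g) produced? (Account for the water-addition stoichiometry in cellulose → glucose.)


glucose = cellulose * 180/162
= 455.28 * 180/162
= 505.8667 g

505.8667 g


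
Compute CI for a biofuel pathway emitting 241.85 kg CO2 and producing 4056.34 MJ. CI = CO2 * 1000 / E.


CI = CO2 * 1000 / E
= 241.85 * 1000 / 4056.34
= 59.6227 g CO2/MJ

59.6227 g CO2/MJ


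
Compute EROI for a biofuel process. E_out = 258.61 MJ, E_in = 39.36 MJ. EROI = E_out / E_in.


EROI = E_out / E_in
= 258.61 / 39.36
= 6.5704

6.5704


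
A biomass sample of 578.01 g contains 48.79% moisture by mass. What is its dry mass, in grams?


Wd = Ww * (1 - MC/100)
= 578.01 * (1 - 48.79/100)
= 295.9989 g

295.9989 g


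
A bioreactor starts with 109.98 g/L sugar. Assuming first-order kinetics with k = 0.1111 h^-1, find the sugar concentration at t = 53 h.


S = S0 * exp(-k * t)
S = 109.98 * exp(-0.1111 * 53)
S = 0.3048 g/L

0.3048 g/L


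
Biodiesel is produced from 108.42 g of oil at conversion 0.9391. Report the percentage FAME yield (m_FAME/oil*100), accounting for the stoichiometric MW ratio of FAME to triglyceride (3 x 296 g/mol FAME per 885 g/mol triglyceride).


m_FAME = oil * conv * (3 * 296 / 885) = oil * conv * (888/885)
= 108.42 * 0.9391 * 888 / 885
= 102.1624 g
Y = m_FAME / oil * 100 = conv * (888/885) * 100
= 0.9391 * 888 / 885 * 100
= 94.23%

94.23%


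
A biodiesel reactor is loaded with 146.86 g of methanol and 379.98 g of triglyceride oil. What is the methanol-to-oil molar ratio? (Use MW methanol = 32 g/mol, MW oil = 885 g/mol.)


Molar ratio = n_MeOH / n_oil = (MeOH/32) / (oil/885) = (MeOH * 885) / (32 * oil)
= (146.86 * 885) / (32 * 379.98)
= 10.6890

10.6890


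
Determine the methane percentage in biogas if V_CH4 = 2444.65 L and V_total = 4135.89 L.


CH4% = V_CH4 / V_total * 100
= 2444.65 / 4135.89 * 100
= 59.1082%

59.1082%


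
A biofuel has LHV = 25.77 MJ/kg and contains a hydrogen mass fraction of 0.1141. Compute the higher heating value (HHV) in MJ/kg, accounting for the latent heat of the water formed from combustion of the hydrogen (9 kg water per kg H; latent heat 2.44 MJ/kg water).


HHV = LHV + H_frac * 9 * 2.44
= 25.77 + 0.1141 * 9 * 2.44
= 28.2756 MJ/kg

28.2756 MJ/kg


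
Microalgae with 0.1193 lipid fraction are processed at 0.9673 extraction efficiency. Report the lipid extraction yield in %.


Y = lipid_content * extraction_eff * 100
= 0.1193 * 0.9673 * 100
= 11.5399%

11.5399%


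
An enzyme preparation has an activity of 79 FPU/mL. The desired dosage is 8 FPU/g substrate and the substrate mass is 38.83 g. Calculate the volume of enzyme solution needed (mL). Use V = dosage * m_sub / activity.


V = dosage * m_sub / activity
V = 8 * 38.83 / 79
V = 3.9322 mL

3.9322 mL


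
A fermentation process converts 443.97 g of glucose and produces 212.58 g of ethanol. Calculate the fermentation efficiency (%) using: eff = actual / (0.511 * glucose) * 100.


Fermentation efficiency = (actual / (0.511 * glucose)) * 100
= (212.58 / (0.511 * 443.97)) * 100
= 93.7018%

93.7018%


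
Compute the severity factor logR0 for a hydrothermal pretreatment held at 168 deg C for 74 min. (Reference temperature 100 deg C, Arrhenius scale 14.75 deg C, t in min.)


logR0 = log10(t * exp((T - 100) / 14.75))
= log10(74 * exp((168 - 100) / 14.75))
= 3.8714

3.8714


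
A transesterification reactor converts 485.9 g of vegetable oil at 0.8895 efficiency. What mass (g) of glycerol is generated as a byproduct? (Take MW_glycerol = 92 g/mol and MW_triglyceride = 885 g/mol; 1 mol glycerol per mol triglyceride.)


glycerol = oil * conv * (92/885)
= 485.9 * 0.8895 * 92 / 885
= 44.9301 g

44.9301 g


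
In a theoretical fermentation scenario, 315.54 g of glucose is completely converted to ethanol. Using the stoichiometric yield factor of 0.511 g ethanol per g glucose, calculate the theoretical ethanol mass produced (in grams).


Theoretical ethanol yield: m_EtOH = 0.511 * m_glucose
m_EtOH = 0.511 * 315.54 = 161.2409 g

161.2409 g


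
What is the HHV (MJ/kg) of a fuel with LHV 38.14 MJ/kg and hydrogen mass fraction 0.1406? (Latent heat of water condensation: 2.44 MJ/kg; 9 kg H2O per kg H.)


HHV = LHV + H_frac * 9 * 2.44
= 38.14 + 0.1406 * 9 * 2.44
= 41.2276 MJ/kg

41.2276 MJ/kg


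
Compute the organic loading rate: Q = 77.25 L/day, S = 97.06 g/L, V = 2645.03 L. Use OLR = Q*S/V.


OLR = Q * S / V
= 77.25 * 97.06 / 2645.03
= 2.8347 g/L/day

2.8347 g/L/day


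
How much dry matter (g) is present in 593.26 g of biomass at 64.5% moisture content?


Wd = Ww * (1 - MC/100)
= 593.26 * (1 - 64.5/100)
= 210.6073 g

210.6073 g


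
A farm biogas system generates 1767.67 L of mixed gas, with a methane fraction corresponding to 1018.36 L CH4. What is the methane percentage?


CH4% = V_CH4 / V_total * 100
= 1018.36 / 1767.67 * 100
= 57.6103%

57.6103%


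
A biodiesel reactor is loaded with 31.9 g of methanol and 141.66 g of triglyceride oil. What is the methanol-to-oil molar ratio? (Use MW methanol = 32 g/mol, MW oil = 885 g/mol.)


Molar ratio = n_MeOH / n_oil = (MeOH/32) / (oil/885) = (MeOH * 885) / (32 * oil)
= (31.9 * 885) / (32 * 141.66)
= 6.2278

6.2278


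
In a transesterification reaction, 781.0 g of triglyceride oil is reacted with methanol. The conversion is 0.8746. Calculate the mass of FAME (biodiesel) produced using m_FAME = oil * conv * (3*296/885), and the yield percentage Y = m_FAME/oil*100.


m_FAME = oil * conv * (3 * 296 / 885) = oil * conv * (888/885)
= 781.0 * 0.8746 * 888 / 885
= 685.3781 g
Y = m_FAME / oil * 100 = conv * (888/885) * 100
= 0.8746 * 888 / 885 * 100
= 87.76%

685.3781 g FAME; Y = 87.76%


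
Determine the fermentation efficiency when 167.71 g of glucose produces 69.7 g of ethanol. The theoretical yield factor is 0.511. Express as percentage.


Fermentation efficiency = (actual / (0.511 * glucose)) * 100
= (69.7 / (0.511 * 167.71)) * 100
= 81.3304%

81.3304%


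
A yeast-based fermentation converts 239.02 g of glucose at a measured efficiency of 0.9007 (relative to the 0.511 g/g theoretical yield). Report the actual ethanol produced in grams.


Actual ethanol: m = 0.511 * 239.02 * 0.9007
m = 110.0108 g

110.0108 g


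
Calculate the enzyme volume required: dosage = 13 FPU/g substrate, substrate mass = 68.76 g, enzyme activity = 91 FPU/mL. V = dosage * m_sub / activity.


V = dosage * m_sub / activity
V = 13 * 68.76 / 91
V = 9.8229 mL

9.8229 mL


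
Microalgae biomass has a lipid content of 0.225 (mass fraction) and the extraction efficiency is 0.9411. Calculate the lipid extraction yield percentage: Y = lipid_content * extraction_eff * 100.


Y = lipid_content * extraction_eff * 100
= 0.225 * 0.9411 * 100
= 21.1747%

21.1747%


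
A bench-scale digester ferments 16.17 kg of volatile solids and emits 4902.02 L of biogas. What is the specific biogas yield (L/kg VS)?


Y = V / VS
= 4902.02 / 16.17
= 303.1552 L/kg VS

303.1552 L/kg VS


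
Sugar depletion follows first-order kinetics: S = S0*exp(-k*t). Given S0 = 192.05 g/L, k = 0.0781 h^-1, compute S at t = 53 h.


S = S0 * exp(-k * t)
S = 192.05 * exp(-0.0781 * 53)
S = 3.0601 g/L

3.0601 g/L


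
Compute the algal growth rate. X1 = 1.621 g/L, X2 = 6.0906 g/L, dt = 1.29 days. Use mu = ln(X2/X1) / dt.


mu = ln(X2/X1) / dt
= ln(6.0906/1.621) / 1.29
= 1.0261 per day

1.0261 per day


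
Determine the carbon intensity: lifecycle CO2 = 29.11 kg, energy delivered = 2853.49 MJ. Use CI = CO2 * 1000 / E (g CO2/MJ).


CI = CO2 * 1000 / E
= 29.11 * 1000 / 2853.49
= 10.2015 g CO2/MJ

10.2015 g CO2/MJ


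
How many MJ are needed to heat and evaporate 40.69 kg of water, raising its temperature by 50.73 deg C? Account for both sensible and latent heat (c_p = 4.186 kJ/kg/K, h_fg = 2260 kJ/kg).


E = m_water * (4.186 * dT + 2260) / 1000
= 40.69 * (4.186 * 50.73 + 2260) / 1000
= 100.6002 MJ

100.6002 MJ


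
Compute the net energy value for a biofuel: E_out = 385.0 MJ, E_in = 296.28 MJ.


NEV = E_out - E_in
= 385.0 - 296.28
= 88.7200 MJ

88.7200 MJ


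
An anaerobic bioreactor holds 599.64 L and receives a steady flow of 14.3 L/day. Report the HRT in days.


HRT = V / Q
= 599.64 / 14.3
= 41.9329 days

41.9329 days


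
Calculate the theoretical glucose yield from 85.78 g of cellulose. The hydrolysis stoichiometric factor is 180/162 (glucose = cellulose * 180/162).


glucose = cellulose * 180/162
= 85.78 * 180/162
= 95.3111 g

95.3111 g


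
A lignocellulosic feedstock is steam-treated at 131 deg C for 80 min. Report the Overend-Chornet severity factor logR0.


logR0 = log10(t * exp((T - 100) / 14.75))
= log10(80 * exp((131 - 100) / 14.75))
= 2.8158

2.8158


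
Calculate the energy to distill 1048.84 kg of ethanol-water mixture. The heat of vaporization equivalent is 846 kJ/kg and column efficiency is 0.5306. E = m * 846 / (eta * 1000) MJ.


E = m * 846 / (eta * 1000)
= 1048.84 * 846 / (0.5306 * 1000)
= 1672.2930 MJ

1672.2930 MJ


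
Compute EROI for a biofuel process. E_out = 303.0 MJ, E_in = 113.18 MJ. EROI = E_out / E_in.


EROI = E_out / E_in
= 303.0 / 113.18
= 2.6772

2.6772


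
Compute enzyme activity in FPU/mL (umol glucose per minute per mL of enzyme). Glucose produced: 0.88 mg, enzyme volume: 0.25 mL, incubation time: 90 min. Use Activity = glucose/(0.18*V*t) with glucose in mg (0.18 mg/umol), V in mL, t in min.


Activity = glucose_mg / (0.18 mg/umol * V_mL * t_min)
= 0.88 / (0.18 * 0.25 * 90)
= 0.2173 FPU/mL

0.2173 FPU/mL


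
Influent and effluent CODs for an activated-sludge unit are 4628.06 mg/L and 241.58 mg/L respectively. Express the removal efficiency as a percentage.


eta = (COD_in - COD_out) / COD_in * 100
= (4628.06 - 241.58) / 4628.06 * 100
= 94.7801%

94.7801%


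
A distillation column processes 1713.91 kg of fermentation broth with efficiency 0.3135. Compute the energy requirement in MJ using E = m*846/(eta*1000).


E = m * 846 / (eta * 1000)
= 1713.91 * 846 / (0.3135 * 1000)
= 4625.0968 MJ

4625.0968 MJ


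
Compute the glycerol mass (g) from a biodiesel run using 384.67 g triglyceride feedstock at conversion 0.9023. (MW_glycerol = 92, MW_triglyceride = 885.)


glycerol = oil * conv * (92/885)
= 384.67 * 0.9023 * 92 / 885
= 36.0814 g

36.0814 g


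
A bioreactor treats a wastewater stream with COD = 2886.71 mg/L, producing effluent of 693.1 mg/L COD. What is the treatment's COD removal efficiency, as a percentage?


eta = (COD_in - COD_out) / COD_in * 100
= (2886.71 - 693.1) / 2886.71 * 100
= 75.9900%

75.9900%


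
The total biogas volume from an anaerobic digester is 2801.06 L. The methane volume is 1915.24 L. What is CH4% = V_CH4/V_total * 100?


CH4% = V_CH4 / V_total * 100
= 1915.24 / 2801.06 * 100
= 68.3755%

68.3755%


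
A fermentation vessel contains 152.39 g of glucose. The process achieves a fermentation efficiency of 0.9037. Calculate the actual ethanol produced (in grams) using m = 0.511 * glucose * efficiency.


Actual ethanol: m = 0.511 * 152.39 * 0.9037
m = 70.3723 g

70.3723 g


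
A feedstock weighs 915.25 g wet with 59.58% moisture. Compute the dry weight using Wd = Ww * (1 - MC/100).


Wd = Ww * (1 - MC/100)
= 915.25 * (1 - 59.58/100)
= 369.9441 g

369.9441 g


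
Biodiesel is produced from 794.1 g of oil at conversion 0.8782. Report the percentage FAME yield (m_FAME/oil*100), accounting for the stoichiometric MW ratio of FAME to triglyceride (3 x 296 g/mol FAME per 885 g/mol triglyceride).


m_FAME = oil * conv * (3 * 296 / 885) = oil * conv * (888/885)
= 794.1 * 0.8782 * 888 / 885
= 699.7426 g
Y = m_FAME / oil * 100 = conv * (888/885) * 100
= 0.8782 * 888 / 885 * 100
= 88.12%

88.12%


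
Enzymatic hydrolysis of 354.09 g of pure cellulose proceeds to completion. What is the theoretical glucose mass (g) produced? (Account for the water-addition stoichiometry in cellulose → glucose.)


glucose = cellulose * 180/162
= 354.09 * 180/162
= 393.4333 g

393.4333 g


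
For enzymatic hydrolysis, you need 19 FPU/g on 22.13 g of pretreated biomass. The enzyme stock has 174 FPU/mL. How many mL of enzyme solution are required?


V = dosage * m_sub / activity
V = 19 * 22.13 / 174
V = 2.4165 mL

2.4165 mL


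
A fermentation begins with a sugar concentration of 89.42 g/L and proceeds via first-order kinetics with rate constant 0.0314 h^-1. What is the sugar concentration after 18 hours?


S = S0 * exp(-k * t)
S = 89.42 * exp(-0.0314 * 18)
S = 50.8126 g/L

50.8126 g/L


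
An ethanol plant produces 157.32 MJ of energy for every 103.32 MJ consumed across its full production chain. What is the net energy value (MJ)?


NEV = E_out - E_in
= 157.32 - 103.32
= 54.0000 MJ

54.0000 MJ


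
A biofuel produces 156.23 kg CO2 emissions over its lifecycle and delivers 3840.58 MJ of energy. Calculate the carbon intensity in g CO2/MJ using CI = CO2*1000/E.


CI = CO2 * 1000 / E
= 156.23 * 1000 / 3840.58
= 40.6788 g CO2/MJ

40.6788 g CO2/MJ


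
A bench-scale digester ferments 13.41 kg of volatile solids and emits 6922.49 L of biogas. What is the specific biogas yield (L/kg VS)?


Y = V / VS
= 6922.49 / 13.41
= 516.2185 L/kg VS

516.2185 L/kg VS


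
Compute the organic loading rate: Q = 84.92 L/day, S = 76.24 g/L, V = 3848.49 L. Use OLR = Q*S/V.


OLR = Q * S / V
= 84.92 * 76.24 / 3848.49
= 1.6823 g/L/day

1.6823 g/L/day


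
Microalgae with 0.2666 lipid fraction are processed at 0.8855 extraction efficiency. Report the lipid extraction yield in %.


Y = lipid_content * extraction_eff * 100
= 0.2666 * 0.8855 * 100
= 23.6074%

23.6074%


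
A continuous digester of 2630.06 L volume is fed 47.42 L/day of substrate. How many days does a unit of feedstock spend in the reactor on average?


HRT = V / Q
= 2630.06 / 47.42
= 55.4631 days

55.4631 days


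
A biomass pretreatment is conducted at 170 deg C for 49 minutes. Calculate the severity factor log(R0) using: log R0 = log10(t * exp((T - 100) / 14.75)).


logR0 = log10(t * exp((T - 100) / 14.75))
= log10(49 * exp((170 - 100) / 14.75))
= 3.7513

3.7513


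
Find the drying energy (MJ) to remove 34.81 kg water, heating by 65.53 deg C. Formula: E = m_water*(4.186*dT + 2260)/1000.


E = m_water * (4.186 * dT + 2260) / 1000
= 34.81 * (4.186 * 65.53 + 2260) / 1000
= 88.2193 MJ

88.2193 MJ


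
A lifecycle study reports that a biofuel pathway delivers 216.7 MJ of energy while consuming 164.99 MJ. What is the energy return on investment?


EROI = E_out / E_in
= 216.7 / 164.99
= 1.3134

1.3134


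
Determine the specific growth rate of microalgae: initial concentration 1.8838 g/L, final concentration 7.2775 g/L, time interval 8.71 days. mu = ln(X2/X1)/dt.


mu = ln(X2/X1) / dt
= ln(7.2775/1.8838) / 8.71
= 0.1552 per day

0.1552 per day


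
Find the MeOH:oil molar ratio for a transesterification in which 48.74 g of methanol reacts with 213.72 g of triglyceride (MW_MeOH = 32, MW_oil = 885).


Molar ratio = n_MeOH / n_oil = (MeOH/32) / (oil/885) = (MeOH * 885) / (32 * oil)
= (48.74 * 885) / (32 * 213.72)
= 6.3072

6.3072


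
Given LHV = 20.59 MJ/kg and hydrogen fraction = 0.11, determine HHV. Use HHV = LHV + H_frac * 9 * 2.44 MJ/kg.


HHV = LHV + H_frac * 9 * 2.44
= 20.59 + 0.11 * 9 * 2.44
= 23.0056 MJ/kg

23.0056 MJ/kg


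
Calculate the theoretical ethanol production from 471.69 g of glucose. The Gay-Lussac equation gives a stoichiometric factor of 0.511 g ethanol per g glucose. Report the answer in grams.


Theoretical ethanol yield: m_EtOH = 0.511 * m_glucose
m_EtOH = 0.511 * 471.69 = 241.0336 g

241.0336 g


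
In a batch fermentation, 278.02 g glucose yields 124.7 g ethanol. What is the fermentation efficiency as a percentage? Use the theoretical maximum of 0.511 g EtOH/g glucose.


Fermentation efficiency = (actual / (0.511 * glucose)) * 100
= (124.7 / (0.511 * 278.02)) * 100
= 87.7747%

87.7747%


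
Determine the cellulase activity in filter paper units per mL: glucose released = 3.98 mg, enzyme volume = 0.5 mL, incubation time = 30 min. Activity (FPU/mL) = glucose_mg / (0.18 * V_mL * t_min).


Activity = glucose_mg / (0.18 mg/umol * V_mL * t_min)
= 3.98 / (0.18 * 0.5 * 30)
= 1.4741 FPU/mL

1.4741 FPU/mL


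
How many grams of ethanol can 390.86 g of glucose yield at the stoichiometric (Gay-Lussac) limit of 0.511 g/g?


Theoretical ethanol yield: m_EtOH = 0.511 * m_glucose
m_EtOH = 0.511 * 390.86 = 199.7295 g

199.7295 g


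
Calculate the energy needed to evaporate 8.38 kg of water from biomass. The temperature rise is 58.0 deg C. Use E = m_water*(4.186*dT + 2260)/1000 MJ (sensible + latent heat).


E = m_water * (4.186 * dT + 2260) / 1000
= 8.38 * (4.186 * 58.0 + 2260) / 1000
= 20.9734 MJ

20.9734 MJ


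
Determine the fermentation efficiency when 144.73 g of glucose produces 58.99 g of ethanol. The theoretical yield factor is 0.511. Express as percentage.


Fermentation efficiency = (actual / (0.511 * glucose)) * 100
= (58.99 / (0.511 * 144.73)) * 100
= 79.7625%

79.7625%


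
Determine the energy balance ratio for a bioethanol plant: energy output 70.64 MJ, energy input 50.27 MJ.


EROI = E_out / E_in
= 70.64 / 50.27
= 1.4052

1.4052


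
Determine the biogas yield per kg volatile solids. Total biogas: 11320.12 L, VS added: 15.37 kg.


Y = V / VS
= 11320.12 / 15.37
= 736.5075 L/kg VS

736.5075 L/kg VS


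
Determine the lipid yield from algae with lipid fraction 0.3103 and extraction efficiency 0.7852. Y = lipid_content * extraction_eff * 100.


Y = lipid_content * extraction_eff * 100
= 0.3103 * 0.7852 * 100
= 24.3648%

24.3648%


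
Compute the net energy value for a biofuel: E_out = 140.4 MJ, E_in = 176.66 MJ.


NEV = E_out - E_in
= 140.4 - 176.66
= -36.2600 MJ

-36.2600 MJ


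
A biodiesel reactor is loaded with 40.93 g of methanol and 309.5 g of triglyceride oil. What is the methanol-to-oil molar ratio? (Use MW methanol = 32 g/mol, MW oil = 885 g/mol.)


Molar ratio = n_MeOH / n_oil = (MeOH/32) / (oil/885) = (MeOH * 885) / (32 * oil)
= (40.93 * 885) / (32 * 309.5)
= 3.6574

3.6574


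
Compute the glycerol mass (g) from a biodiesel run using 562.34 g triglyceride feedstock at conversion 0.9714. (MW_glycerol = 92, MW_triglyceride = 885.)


glycerol = oil * conv * (92/885)
= 562.34 * 0.9714 * 92 / 885
= 56.7860 g

56.7860 g


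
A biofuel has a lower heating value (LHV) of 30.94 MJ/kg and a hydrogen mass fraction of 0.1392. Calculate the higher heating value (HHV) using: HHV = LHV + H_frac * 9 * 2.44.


HHV = LHV + H_frac * 9 * 2.44
= 30.94 + 0.1392 * 9 * 2.44
= 33.9968 MJ/kg

33.9968 MJ/kg
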